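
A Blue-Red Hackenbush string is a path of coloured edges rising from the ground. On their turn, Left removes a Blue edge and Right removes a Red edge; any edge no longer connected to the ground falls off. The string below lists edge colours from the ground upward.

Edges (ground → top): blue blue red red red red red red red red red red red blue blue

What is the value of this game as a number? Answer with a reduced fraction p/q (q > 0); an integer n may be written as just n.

8199/8192

Prefix values for blue blue red red red red red red red red red red red blue blue via {L|R} + simplicity:
b: Left { 0 }, Right { none } -> simplest 1
bb: Left { 0 1 }, Right { none } -> simplest 2
bbr: Left { 0 1 }, Right { 2 } -> simplest 3/2
bbrr: Left { 0 1 }, Right { 3/2 2 } -> simplest 5/4
bbrrr: Left { 0 1 }, Right { 5/4 3/2 2 } -> simplest 9/8
bbrrrr: Left { 0 1 }, Right { 9/8 5/4 3/2 2 } -> simplest 17/16
bbrrrrr: Left { 0 1 }, Right { 17/16 9/8 5/4 3/2 2 } -> simplest 33/32
bbrrrrrr: Left { 0 1 }, Right { 33/32 17/16 9/8 5/4 3/2 2 } -> simplest 65/64
bbrrrrrrr: Left { 0 1 }, Right { 65/64 33/32 17/16 9/8 5/4 3/2 2 } -> simplest 129/128
bbrrrrrrrr: Left { 0 1 }, Right { 129/128 65/64 33/32 17/16 9/8 5/4 3/2 2 } -> simplest 257/256
bbrrrrrrrrr: Left { 0 1 }, Right { 257/256 129/128 65/64 33/32 17/16 9/8 5/4 3/2 2 } -> simplest 513/512
bbrrrrrrrrrr: Left { 0 1 }, Right { 513/512 257/256 129/128 65/64 33/32 17/16 9/8 5/4 3/2 2 } -> simplest 1025/1024
bbrrrrrrrrrrr: Left { 0 1 }, Right { 1025/1024 513/512 257/256 129/128 65/64 33/32 17/16 9/8 5/4 3/2 2 } -> simplest 2049/2048
bbrrrrrrrrrrrb: Left { 0 1 2049/2048 }, Right { 1025/1024 513/512 257/256 129/128 65/64 33/32 17/16 9/8 5/4 3/2 2 } -> simplest 4099/4096
bbrrrrrrrrrrrbb: Left { 0 1 2049/2048 4099/4096 }, Right { 1025/1024 513/512 257/256 129/128 65/64 33/32 17/16 9/8 5/4 3/2 2 } -> simplest 8199/8192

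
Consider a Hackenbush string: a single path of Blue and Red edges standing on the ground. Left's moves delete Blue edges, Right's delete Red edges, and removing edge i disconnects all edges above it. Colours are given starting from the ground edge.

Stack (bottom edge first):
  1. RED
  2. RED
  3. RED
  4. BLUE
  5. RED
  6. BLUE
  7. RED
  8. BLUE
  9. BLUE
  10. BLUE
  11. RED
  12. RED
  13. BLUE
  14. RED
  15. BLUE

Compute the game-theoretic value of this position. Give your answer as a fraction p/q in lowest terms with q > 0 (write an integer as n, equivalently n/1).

step 1: add RED to get R; options L={ (no moves) } R={ 0 } — -1
step 2: add RED to get RR; options L={ (no moves) } R={ -1; 0 } — -2
step 3: add RED to get RRR; options L={ (no moves) } R={ -2; -1; 0 } — -3
step 4: add BLUE to get RRRB; options L={ -3 } R={ -2; -1; 0 } — -5/2
step 5: add RED to get RRRBR; options L={ -3 } R={ -5/2; -2; -1; 0 } — -11/4
step 6: add BLUE to get RRRBRB; options L={ -3; -11/4 } R={ -5/2; -2; -1; 0 } — -21/8
step 7: add RED to get RRRBRBR; options L={ -3; -11/4 } R={ -21/8; -5/2; -2; -1; 0 } — -43/16
step 8: add BLUE to get RRRBRBRB; options L={ -3; -11/4; -43/16 } R={ -21/8; -5/2; -2; -1; 0 } — -85/32
step 9: add BLUE to get RRRBRBRBB; options L={ -3; -11/4; -43/16; -85/32 } R={ -21/8; -5/2; -2; -1; 0 } — -169/64
step 10: add BLUE to get RRRBRBRBBB; options L={ -3; -11/4; -43/16; -85/32; -169/64 } R={ -21/8; -5/2; -2; -1; 0 } — -337/128
step 11: add RED to get RRRBRBRBBBR; options L={ -3; -11/4; -43/16; -85/32; -169/64 } R={ -337/128; -21/8; -5/2; -2; -1; 0 } — -675/256
step 12: add RED to get RRRBRBRBBBRR; options L={ -3; -11/4; -43/16; -85/32; -169/64 } R={ -675/256; -337/128; -21/8; -5/2; -2; -1; 0 } — -1351/512
step 13: add BLUE to get RRRBRBRBBBRRB; options L={ -3; -11/4; -43/16; -85/32; -169/64; -1351/512 } R={ -675/256; -337/128; -21/8; -5/2; -2; -1; 0 } — -2701/1024
step 14: add RED to get RRRBRBRBBBRRBR; options L={ -3; -11/4; -43/16; -85/32; -169/64; -1351/512 } R={ -2701/1024; -675/256; -337/128; -21/8; -5/2; -2; -1; 0 } — -5403/2048
step 15: add BLUE to get RRRBRBRBBBRRBRB; options L={ -3; -11/4; -43/16; -85/32; -169/64; -1351/512; -5403/2048 } R={ -2701/1024; -675/256; -337/128; -21/8; -5/2; -2; -1; 0 } — -10805/4096

-10805/4096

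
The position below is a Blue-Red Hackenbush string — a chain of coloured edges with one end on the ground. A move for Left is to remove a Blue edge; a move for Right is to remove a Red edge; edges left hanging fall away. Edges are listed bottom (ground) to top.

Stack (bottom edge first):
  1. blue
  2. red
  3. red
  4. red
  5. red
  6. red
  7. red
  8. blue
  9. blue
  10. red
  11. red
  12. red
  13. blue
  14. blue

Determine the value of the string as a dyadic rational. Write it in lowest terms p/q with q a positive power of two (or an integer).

step 1: add blue to get b; options L={ 0 } R={ — } ⇒ 1
step 2: add red to get br; options L={ 0 } R={ 1 } ⇒ 1/2
step 3: add red to get brr; options L={ 0 } R={ 1/2,1 } ⇒ 1/4
step 4: add red to get brrr; options L={ 0 } R={ 1/4,1/2,1 } ⇒ 1/8
step 5: add red to get brrrr; options L={ 0 } R={ 1/8,1/4,1/2,1 } ⇒ 1/16
step 6: add red to get brrrrr; options L={ 0 } R={ 1/16,1/8,1/4,1/2,1 } ⇒ 1/32
step 7: add red to get brrrrrr; options L={ 0 } R={ 1/32,1/16,1/8,1/4,1/2,1 } ⇒ 1/64
step 8: add blue to get brrrrrrb; options L={ 0,1/64 } R={ 1/32,1/16,1/8,1/4,1/2,1 } ⇒ 3/128
step 9: add blue to get brrrrrrbb; options L={ 0,1/64,3/128 } R={ 1/32,1/16,1/8,1/4,1/2,1 } ⇒ 7/256
step 10: add red to get brrrrrrbbr; options L={ 0,1/64,3/128 } R={ 7/256,1/32,1/16,1/8,1/4,1/2,1 } ⇒ 13/512
step 11: add red to get brrrrrrbbrr; options L={ 0,1/64,3/128 } R={ 13/512,7/256,1/32,1/16,1/8,1/4,1/2,1 } ⇒ 25/1024
step 12: add red to get brrrrrrbbrrr; options L={ 0,1/64,3/128 } R={ 25/1024,13/512,7/256,1/32,1/16,1/8,1/4,1/2,1 } ⇒ 49/2048
step 13: add blue to get brrrrrrbbrrrb; options L={ 0,1/64,3/128,49/2048 } R={ 25/1024,13/512,7/256,1/32,1/16,1/8,1/4,1/2,1 } ⇒ 99/4096
step 14: add blue to get brrrrrrbbrrrbb; options L={ 0,1/64,3/128,49/2048,99/4096 } R={ 25/1024,13/512,7/256,1/32,1/16,1/8,1/4,1/2,1 } ⇒ 199/8192

199/8192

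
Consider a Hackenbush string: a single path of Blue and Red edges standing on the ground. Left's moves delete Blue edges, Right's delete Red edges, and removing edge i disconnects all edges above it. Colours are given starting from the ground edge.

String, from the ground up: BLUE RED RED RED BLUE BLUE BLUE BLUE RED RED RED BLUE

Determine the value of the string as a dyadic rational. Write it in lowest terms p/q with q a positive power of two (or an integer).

483/2048

G_1 [B]  L=[0]  R=[(no moves)]  — 1
G_2 [BR]  L=[0]  R=[1]  — 1/2
G_3 [BRR]  L=[0]  R=[1/2 1]  — 1/4
G_4 [BRRR]  L=[0]  R=[1/4 1/2 1]  — 1/8
G_5 [BRRRB]  L=[0 1/8]  R=[1/4 1/2 1]  — 3/16
G_6 [BRRRBB]  L=[0 1/8 3/16]  R=[1/4 1/2 1]  — 7/32
G_7 [BRRRBBB]  L=[0 1/8 3/16 7/32]  R=[1/4 1/2 1]  — 15/64
G_8 [BRRRBBBB]  L=[0 1/8 3/16 7/32 15/64]  R=[1/4 1/2 1]  — 31/128
G_9 [BRRRBBBBR]  L=[0 1/8 3/16 7/32 15/64]  R=[31/128 1/4 1/2 1]  — 61/256
G_10 [BRRRBBBBRR]  L=[0 1/8 3/16 7/32 15/64]  R=[61/256 31/128 1/4 1/2 1]  — 121/512
G_11 [BRRRBBBBRRR]  L=[0 1/8 3/16 7/32 15/64]  R=[121/512 61/256 31/128 1/4 1/2 1]  — 241/1024
G_12 [BRRRBBBBRRRB]  L=[0 1/8 3/16 7/32 15/64 241/1024]  R=[121/512 61/256 31/128 1/4 1/2 1]  — 483/2048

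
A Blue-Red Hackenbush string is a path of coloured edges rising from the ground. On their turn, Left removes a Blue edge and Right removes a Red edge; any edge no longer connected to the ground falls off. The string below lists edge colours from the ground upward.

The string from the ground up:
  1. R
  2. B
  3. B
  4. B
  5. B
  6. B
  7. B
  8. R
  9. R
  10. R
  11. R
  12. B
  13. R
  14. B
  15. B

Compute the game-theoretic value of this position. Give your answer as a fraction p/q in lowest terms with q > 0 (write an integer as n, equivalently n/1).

1 of 15 · R · max L −∞ · min R 0 ⇒ -1
2 of 15 · RB · max L -1 · min R 0 ⇒ -1/2
3 of 15 · RBB · max L -1/2 · min R 0 ⇒ -1/4
4 of 15 · RBBB · max L -1/4 · min R 0 ⇒ -1/8
5 of 15 · RBBBB · max L -1/8 · min R 0 ⇒ -1/16
6 of 15 · RBBBBB · max L -1/16 · min R 0 ⇒ -1/32
7 of 15 · RBBBBBB · max L -1/32 · min R 0 ⇒ -1/64
8 of 15 · RBBBBBBR · max L -1/32 · min R -1/64 ⇒ -3/128
9 of 15 · RBBBBBBRR · max L -1/32 · min R -3/128 ⇒ -7/256
10 of 15 · RBBBBBBRRR · max L -1/32 · min R -7/256 ⇒ -15/512
11 of 15 · RBBBBBBRRRR · max L -1/32 · min R -15/512 ⇒ -31/1024
12 of 15 · RBBBBBBRRRRB · max L -31/1024 · min R -15/512 ⇒ -61/2048
13 of 15 · RBBBBBBRRRRBR · max L -31/1024 · min R -61/2048 ⇒ -123/4096
14 of 15 · RBBBBBBRRRRBRB · max L -123/4096 · min R -61/2048 ⇒ -245/8192
15 of 15 · RBBBBBBRRRRBRBB · max L -245/8192 · min R -61/2048 ⇒ -489/16384

-489/16384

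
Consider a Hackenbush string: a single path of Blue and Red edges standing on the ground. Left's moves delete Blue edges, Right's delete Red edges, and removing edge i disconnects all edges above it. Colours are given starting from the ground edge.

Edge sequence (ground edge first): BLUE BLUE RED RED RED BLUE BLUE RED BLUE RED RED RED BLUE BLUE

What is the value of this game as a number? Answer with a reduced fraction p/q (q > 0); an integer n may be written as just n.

value_1 [B]  L=[0]  R=[]  => 1
value_2 [BB]  L=[0 1]  R=[]  => 2
value_3 [BBR]  L=[0 1]  R=[2]  => 3/2
value_4 [BBRR]  L=[0 1]  R=[3/2 2]  => 5/4
value_5 [BBRRR]  L=[0 1]  R=[5/4 3/2 2]  => 9/8
value_6 [BBRRRB]  L=[0 1 9/8]  R=[5/4 3/2 2]  => 19/16
value_7 [BBRRRBB]  L=[0 1 9/8 19/16]  R=[5/4 3/2 2]  => 39/32
value_8 [BBRRRBBR]  L=[0 1 9/8 19/16]  R=[39/32 5/4 3/2 2]  => 77/64
value_9 [BBRRRBBRB]  L=[0 1 9/8 19/16 77/64]  R=[39/32 5/4 3/2 2]  => 155/128
value_10 [BBRRRBBRBR]  L=[0 1 9/8 19/16 77/64]  R=[155/128 39/32 5/4 3/2 2]  => 309/256
value_11 [BBRRRBBRBRR]  L=[0 1 9/8 19/16 77/64]  R=[309/256 155/128 39/32 5/4 3/2 2]  => 617/512
value_12 [BBRRRBBRBRRR]  L=[0 1 9/8 19/16 77/64]  R=[617/512 309/256 155/128 39/32 5/4 3/2 2]  => 1233/1024
value_13 [BBRRRBBRBRRRB]  L=[0 1 9/8 19/16 77/64 1233/1024]  R=[617/512 309/256 155/128 39/32 5/4 3/2 2]  => 2467/2048
value_14 [BBRRRBBRBRRRBB]  L=[0 1 9/8 19/16 77/64 1233/1024 2467/2048]  R=[617/512 309/256 155/128 39/32 5/4 3/2 2]  => 4935/4096

4935/4096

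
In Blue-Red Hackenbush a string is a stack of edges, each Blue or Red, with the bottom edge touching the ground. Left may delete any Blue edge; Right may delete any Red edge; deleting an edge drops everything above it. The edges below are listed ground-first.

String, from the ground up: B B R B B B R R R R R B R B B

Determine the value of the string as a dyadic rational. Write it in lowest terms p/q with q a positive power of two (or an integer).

Prefix values for B B R B B B R R R R R B R B B via {L|R} + simplicity:
1 of 15 · B · max L 0 · min R +∞ = 1
2 of 15 · BB · max L 1 · min R +∞ = 2
3 of 15 · BBR · max L 1 · min R 2 = 3/2
4 of 15 · BBRB · max L 3/2 · min R 2 = 7/4
5 of 15 · BBRBB · max L 7/4 · min R 2 = 15/8
6 of 15 · BBRBBB · max L 15/8 · min R 2 = 31/16
7 of 15 · BBRBBBR · max L 15/8 · min R 31/16 = 61/32
8 of 15 · BBRBBBRR · max L 15/8 · min R 61/32 = 121/64
9 of 15 · BBRBBBRRR · max L 15/8 · min R 121/64 = 241/128
10 of 15 · BBRBBBRRRR · max L 15/8 · min R 241/128 = 481/256
11 of 15 · BBRBBBRRRRR · max L 15/8 · min R 481/256 = 961/512
12 of 15 · BBRBBBRRRRRB · max L 961/512 · min R 481/256 = 1923/1024
13 of 15 · BBRBBBRRRRRBR · max L 961/512 · min R 1923/1024 = 3845/2048
14 of 15 · BBRBBBRRRRRBRB · max L 3845/2048 · min R 1923/1024 = 7691/4096
15 of 15 · BBRBBBRRRRRBRBB · max L 7691/4096 · min R 1923/1024 = 15383/8192

15383/8192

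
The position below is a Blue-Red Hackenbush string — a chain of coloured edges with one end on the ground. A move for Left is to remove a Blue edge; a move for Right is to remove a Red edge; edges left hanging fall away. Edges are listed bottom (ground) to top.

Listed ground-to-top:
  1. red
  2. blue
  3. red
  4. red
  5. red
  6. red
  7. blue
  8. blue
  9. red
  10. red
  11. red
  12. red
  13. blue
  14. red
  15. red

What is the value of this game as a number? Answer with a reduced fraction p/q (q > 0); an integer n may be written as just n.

Build g(s[:k]) for k = 1..15, string s = red blue red red red red blue blue red red red red blue red red.
g_1 [r]  L=[(no moves)]  R=[0]  ⇒ -1
g_2 [rb]  L=[-1]  R=[0]  ⇒ -1/2
g_3 [rbr]  L=[-1]  R=[-1/2,0]  ⇒ -3/4
g_4 [rbrr]  L=[-1]  R=[-3/4,-1/2,0]  ⇒ -7/8
g_5 [rbrrr]  L=[-1]  R=[-7/8,-3/4,-1/2,0]  ⇒ -15/16
g_6 [rbrrrr]  L=[-1]  R=[-15/16,-7/8,-3/4,-1/2,0]  ⇒ -31/32
g_7 [rbrrrrb]  L=[-1,-31/32]  R=[-15/16,-7/8,-3/4,-1/2,0]  ⇒ -61/64
g_8 [rbrrrrbb]  L=[-1,-31/32,-61/64]  R=[-15/16,-7/8,-3/4,-1/2,0]  ⇒ -121/128
g_9 [rbrrrrbbr]  L=[-1,-31/32,-61/64]  R=[-121/128,-15/16,-7/8,-3/4,-1/2,0]  ⇒ -243/256
g_10 [rbrrrrbbrr]  L=[-1,-31/32,-61/64]  R=[-243/256,-121/128,-15/16,-7/8,-3/4,-1/2,0]  ⇒ -487/512
g_11 [rbrrrrbbrrr]  L=[-1,-31/32,-61/64]  R=[-487/512,-243/256,-121/128,-15/16,-7/8,-3/4,-1/2,0]  ⇒ -975/1024
g_12 [rbrrrrbbrrrr]  L=[-1,-31/32,-61/64]  R=[-975/1024,-487/512,-243/256,-121/128,-15/16,-7/8,-3/4,-1/2,0]  ⇒ -1951/2048
g_13 [rbrrrrbbrrrrb]  L=[-1,-31/32,-61/64,-1951/2048]  R=[-975/1024,-487/512,-243/256,-121/128,-15/16,-7/8,-3/4,-1/2,0]  ⇒ -3901/4096
g_14 [rbrrrrbbrrrrbr]  L=[-1,-31/32,-61/64,-1951/2048]  R=[-3901/4096,-975/1024,-487/512,-243/256,-121/128,-15/16,-7/8,-3/4,-1/2,0]  ⇒ -7803/8192
g_15 [rbrrrrbbrrrrbrr]  L=[-1,-31/32,-61/64,-1951/2048]  R=[-7803/8192,-3901/4096,-975/1024,-487/512,-243/256,-121/128,-15/16,-7/8,-3/4,-1/2,0]  ⇒ -15607/16384

-15607/16384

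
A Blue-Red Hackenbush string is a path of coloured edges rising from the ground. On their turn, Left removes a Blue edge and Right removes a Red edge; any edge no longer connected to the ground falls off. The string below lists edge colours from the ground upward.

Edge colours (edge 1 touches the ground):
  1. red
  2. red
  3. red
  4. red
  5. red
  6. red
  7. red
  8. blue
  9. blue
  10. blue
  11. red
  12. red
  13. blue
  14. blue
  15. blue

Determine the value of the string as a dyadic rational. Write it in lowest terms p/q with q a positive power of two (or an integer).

-1585/256

Recurse on prefixes of the 15-edge string red red red red red red red blue blue blue red red blue blue blue:
g_1 [r]  L=[none]  R=[0]  — -1
g_2 [rr]  L=[none]  R=[-1 0]  — -2
g_3 [rrr]  L=[none]  R=[-2 -1 0]  — -3
g_4 [rrrr]  L=[none]  R=[-3 -2 -1 0]  — -4
g_5 [rrrrr]  L=[none]  R=[-4 -3 -2 -1 0]  — -5
g_6 [rrrrrr]  L=[none]  R=[-5 -4 -3 -2 -1 0]  — -6
g_7 [rrrrrrr]  L=[none]  R=[-6 -5 -4 -3 -2 -1 0]  — -7
g_8 [rrrrrrrb]  L=[-7]  R=[-6 -5 -4 -3 -2 -1 0]  — -13/2
g_9 [rrrrrrrbb]  L=[-7 -13/2]  R=[-6 -5 -4 -3 -2 -1 0]  — -25/4
g_10 [rrrrrrrbbb]  L=[-7 -13/2 -25/4]  R=[-6 -5 -4 -3 -2 -1 0]  — -49/8
g_11 [rrrrrrrbbbr]  L=[-7 -13/2 -25/4]  R=[-49/8 -6 -5 -4 -3 -2 -1 0]  — -99/16
g_12 [rrrrrrrbbbrr]  L=[-7 -13/2 -25/4]  R=[-99/16 -49/8 -6 -5 -4 -3 -2 -1 0]  — -199/32
g_13 [rrrrrrrbbbrrb]  L=[-7 -13/2 -25/4 -199/32]  R=[-99/16 -49/8 -6 -5 -4 -3 -2 -1 0]  — -397/64
g_14 [rrrrrrrbbbrrbb]  L=[-7 -13/2 -25/4 -199/32 -397/64]  R=[-99/16 -49/8 -6 -5 -4 -3 -2 -1 0]  — -793/128
g_15 [rrrrrrrbbbrrbbb]  L=[-7 -13/2 -25/4 -199/32 -397/64 -793/128]  R=[-99/16 -49/8 -6 -5 -4 -3 -2 -1 0]  — -1585/256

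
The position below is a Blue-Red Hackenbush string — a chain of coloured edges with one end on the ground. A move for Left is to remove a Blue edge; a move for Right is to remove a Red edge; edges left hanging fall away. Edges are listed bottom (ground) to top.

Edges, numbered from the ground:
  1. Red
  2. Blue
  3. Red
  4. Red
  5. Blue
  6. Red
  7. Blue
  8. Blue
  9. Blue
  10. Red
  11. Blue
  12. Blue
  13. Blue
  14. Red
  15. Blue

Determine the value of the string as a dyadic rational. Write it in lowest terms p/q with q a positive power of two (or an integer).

Prefix values for Red Blue Red Red Blue Red Blue Blue Blue Red Blue Blue Blue Red Blue via {L|R} + simplicity:
edge 1 of 15 (Red): { none | 0 } so -1
edge 2 of 15 (Blue): { -1 | 0 } so -1/2
edge 3 of 15 (Red): { -1 | -1/2,0 } so -3/4
edge 4 of 15 (Red): { -1 | -3/4,-1/2,0 } so -7/8
edge 5 of 15 (Blue): { -1,-7/8 | -3/4,-1/2,0 } so -13/16
edge 6 of 15 (Red): { -1,-7/8 | -13/16,-3/4,-1/2,0 } so -27/32
edge 7 of 15 (Blue): { -1,-7/8,-27/32 | -13/16,-3/4,-1/2,0 } so -53/64
edge 8 of 15 (Blue): { -1,-7/8,-27/32,-53/64 | -13/16,-3/4,-1/2,0 } so -105/128
edge 9 of 15 (Blue): { -1,-7/8,-27/32,-53/64,-105/128 | -13/16,-3/4,-1/2,0 } so -209/256
edge 10 of 15 (Red): { -1,-7/8,-27/32,-53/64,-105/128 | -209/256,-13/16,-3/4,-1/2,0 } so -419/512
edge 11 of 15 (Blue): { -1,-7/8,-27/32,-53/64,-105/128,-419/512 | -209/256,-13/16,-3/4,-1/2,0 } so -837/1024
edge 12 of 15 (Blue): { -1,-7/8,-27/32,-53/64,-105/128,-419/512,-837/1024 | -209/256,-13/16,-3/4,-1/2,0 } so -1673/2048
edge 13 of 15 (Blue): { -1,-7/8,-27/32,-53/64,-105/128,-419/512,-837/1024,-1673/2048 | -209/256,-13/16,-3/4,-1/2,0 } so -3345/4096
edge 14 of 15 (Red): { -1,-7/8,-27/32,-53/64,-105/128,-419/512,-837/1024,-1673/2048 | -3345/4096,-209/256,-13/16,-3/4,-1/2,0 } so -6691/8192
edge 15 of 15 (Blue): { -1,-7/8,-27/32,-53/64,-105/128,-419/512,-837/1024,-1673/2048,-6691/8192 | -3345/4096,-209/256,-13/16,-3/4,-1/2,0 } so -13381/16384

-13381/16384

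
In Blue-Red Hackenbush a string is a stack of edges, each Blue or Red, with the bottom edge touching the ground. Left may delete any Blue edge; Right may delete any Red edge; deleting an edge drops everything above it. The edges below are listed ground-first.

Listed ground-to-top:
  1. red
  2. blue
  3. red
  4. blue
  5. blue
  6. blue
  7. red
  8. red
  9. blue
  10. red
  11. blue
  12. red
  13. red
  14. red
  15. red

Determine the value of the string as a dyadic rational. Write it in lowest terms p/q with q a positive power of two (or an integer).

Prefix values for red blue red blue blue blue red red blue red blue red red red red via {L|R} + simplicity:
G(r) = { (no moves) | 0 } gives -1
G(rb) = { -1 | 0 } gives -1/2
G(rbr) = { -1 | -1/2; 0 } gives -3/4
G(rbrb) = { -1; -3/4 | -1/2; 0 } gives -5/8
G(rbrbb) = { -1; -3/4; -5/8 | -1/2; 0 } gives -9/16
G(rbrbbb) = { -1; -3/4; -5/8; -9/16 | -1/2; 0 } gives -17/32
G(rbrbbbr) = { -1; -3/4; -5/8; -9/16 | -17/32; -1/2; 0 } gives -35/64
G(rbrbbbrr) = { -1; -3/4; -5/8; -9/16 | -35/64; -17/32; -1/2; 0 } gives -71/128
G(rbrbbbrrb) = { -1; -3/4; -5/8; -9/16; -71/128 | -35/64; -17/32; -1/2; 0 } gives -141/256
G(rbrbbbrrbr) = { -1; -3/4; -5/8; -9/16; -71/128 | -141/256; -35/64; -17/32; -1/2; 0 } gives -283/512
G(rbrbbbrrbrb) = { -1; -3/4; -5/8; -9/16; -71/128; -283/512 | -141/256; -35/64; -17/32; -1/2; 0 } gives -565/1024
G(rbrbbbrrbrbr) = { -1; -3/4; -5/8; -9/16; -71/128; -283/512 | -565/1024; -141/256; -35/64; -17/32; -1/2; 0 } gives -1131/2048
G(rbrbbbrrbrbrr) = { -1; -3/4; -5/8; -9/16; -71/128; -283/512 | -1131/2048; -565/1024; -141/256; -35/64; -17/32; -1/2; 0 } gives -2263/4096
G(rbrbbbrrbrbrrr) = { -1; -3/4; -5/8; -9/16; -71/128; -283/512 | -2263/4096; -1131/2048; -565/1024; -141/256; -35/64; -17/32; -1/2; 0 } gives -4527/8192
G(rbrbbbrrbrbrrrr) = { -1; -3/4; -5/8; -9/16; -71/128; -283/512 | -4527/8192; -2263/4096; -1131/2048; -565/1024; -141/256; -35/64; -17/32; -1/2; 0 } gives -9055/16384

-9055/16384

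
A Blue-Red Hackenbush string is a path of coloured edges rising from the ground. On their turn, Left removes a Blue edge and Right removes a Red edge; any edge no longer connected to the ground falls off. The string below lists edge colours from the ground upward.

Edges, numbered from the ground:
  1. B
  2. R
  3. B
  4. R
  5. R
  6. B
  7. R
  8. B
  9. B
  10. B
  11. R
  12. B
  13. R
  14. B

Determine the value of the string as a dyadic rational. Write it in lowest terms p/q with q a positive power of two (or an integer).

4843/8192

Build G(s[:k]) for k = 1..14, string s = B R B R R B R B B B R B R B.
G_1 [B]  L=[0]  R=[none]  gives 1
G_2 [BR]  L=[0]  R=[1]  gives 1/2
G_3 [BRB]  L=[0, 1/2]  R=[1]  gives 3/4
G_4 [BRBR]  L=[0, 1/2]  R=[3/4, 1]  gives 5/8
G_5 [BRBRR]  L=[0, 1/2]  R=[5/8, 3/4, 1]  gives 9/16
G_6 [BRBRRB]  L=[0, 1/2, 9/16]  R=[5/8, 3/4, 1]  gives 19/32
G_7 [BRBRRBR]  L=[0, 1/2, 9/16]  R=[19/32, 5/8, 3/4, 1]  gives 37/64
G_8 [BRBRRBRB]  L=[0, 1/2, 9/16, 37/64]  R=[19/32, 5/8, 3/4, 1]  gives 75/128
G_9 [BRBRRBRBB]  L=[0, 1/2, 9/16, 37/64, 75/128]  R=[19/32, 5/8, 3/4, 1]  gives 151/256
G_10 [BRBRRBRBBB]  L=[0, 1/2, 9/16, 37/64, 75/128, 151/256]  R=[19/32, 5/8, 3/4, 1]  gives 303/512
G_11 [BRBRRBRBBBR]  L=[0, 1/2, 9/16, 37/64, 75/128, 151/256]  R=[303/512, 19/32, 5/8, 3/4, 1]  gives 605/1024
G_12 [BRBRRBRBBBRB]  L=[0, 1/2, 9/16, 37/64, 75/128, 151/256, 605/1024]  R=[303/512, 19/32, 5/8, 3/4, 1]  gives 1211/2048
G_13 [BRBRRBRBBBRBR]  L=[0, 1/2, 9/16, 37/64, 75/128, 151/256, 605/1024]  R=[1211/2048, 303/512, 19/32, 5/8, 3/4, 1]  gives 2421/4096
G_14 [BRBRRBRBBBRBRB]  L=[0, 1/2, 9/16, 37/64, 75/128, 151/256, 605/1024, 2421/4096]  R=[1211/2048, 303/512, 19/32, 5/8, 3/4, 1]  gives 4843/8192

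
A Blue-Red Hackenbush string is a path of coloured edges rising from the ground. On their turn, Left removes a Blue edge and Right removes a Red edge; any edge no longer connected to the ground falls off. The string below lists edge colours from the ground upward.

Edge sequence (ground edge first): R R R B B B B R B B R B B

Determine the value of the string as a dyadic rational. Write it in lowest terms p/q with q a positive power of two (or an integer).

-2121/1024

Recurse on prefixes of the 13-edge string R R R B B B B R B B R B B:
1 of 13 · R · max L −∞ · min R 0 → -1
2 of 13 · RR · max L −∞ · min R -1 → -2
3 of 13 · RRR · max L −∞ · min R -2 → -3
4 of 13 · RRRB · max L -3 · min R -2 → -5/2
5 of 13 · RRRBB · max L -5/2 · min R -2 → -9/4
6 of 13 · RRRBBB · max L -9/4 · min R -2 → -17/8
7 of 13 · RRRBBBB · max L -17/8 · min R -2 → -33/16
8 of 13 · RRRBBBBR · max L -17/8 · min R -33/16 → -67/32
9 of 13 · RRRBBBBRB · max L -67/32 · min R -33/16 → -133/64
10 of 13 · RRRBBBBRBB · max L -133/64 · min R -33/16 → -265/128
11 of 13 · RRRBBBBRBBR · max L -133/64 · min R -265/128 → -531/256
12 of 13 · RRRBBBBRBBRB · max L -531/256 · min R -265/128 → -1061/512
13 of 13 · RRRBBBBRBBRBB · max L -1061/512 · min R -265/128 → -2121/1024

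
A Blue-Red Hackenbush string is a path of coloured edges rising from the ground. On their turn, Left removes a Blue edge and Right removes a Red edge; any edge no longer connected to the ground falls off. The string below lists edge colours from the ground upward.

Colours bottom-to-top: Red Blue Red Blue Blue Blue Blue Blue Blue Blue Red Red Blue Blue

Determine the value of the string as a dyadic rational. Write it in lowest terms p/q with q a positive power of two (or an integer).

-4121/8192

1 of 14 · R · max L −∞ · min R 0 => -1
2 of 14 · RB · max L -1 · min R 0 => -1/2
3 of 14 · RBR · max L -1 · min R -1/2 => -3/4
4 of 14 · RBRB · max L -3/4 · min R -1/2 => -5/8
5 of 14 · RBRBB · max L -5/8 · min R -1/2 => -9/16
6 of 14 · RBRBBB · max L -9/16 · min R -1/2 => -17/32
7 of 14 · RBRBBBB · max L -17/32 · min R -1/2 => -33/64
8 of 14 · RBRBBBBB · max L -33/64 · min R -1/2 => -65/128
9 of 14 · RBRBBBBBB · max L -65/128 · min R -1/2 => -129/256
10 of 14 · RBRBBBBBBB · max L -129/256 · min R -1/2 => -257/512
11 of 14 · RBRBBBBBBBR · max L -129/256 · min R -257/512 => -515/1024
12 of 14 · RBRBBBBBBBRR · max L -129/256 · min R -515/1024 => -1031/2048
13 of 14 · RBRBBBBBBBRRB · max L -1031/2048 · min R -515/1024 => -2061/4096
14 of 14 · RBRBBBBBBBRRBB · max L -2061/4096 · min R -515/1024 => -4121/8192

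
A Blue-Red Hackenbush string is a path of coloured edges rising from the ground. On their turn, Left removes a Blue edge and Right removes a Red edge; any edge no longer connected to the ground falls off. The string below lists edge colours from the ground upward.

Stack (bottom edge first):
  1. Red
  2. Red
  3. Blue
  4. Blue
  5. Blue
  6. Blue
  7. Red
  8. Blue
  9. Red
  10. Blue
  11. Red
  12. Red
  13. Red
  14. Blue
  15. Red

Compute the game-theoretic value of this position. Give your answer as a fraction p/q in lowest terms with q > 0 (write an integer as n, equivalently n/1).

-8891/8192

1 of 15 · R · max L −∞ · min R 0 so -1
2 of 15 · RR · max L −∞ · min R -1 so -2
3 of 15 · RRB · max L -2 · min R -1 so -3/2
4 of 15 · RRBB · max L -3/2 · min R -1 so -5/4
5 of 15 · RRBBB · max L -5/4 · min R -1 so -9/8
6 of 15 · RRBBBB · max L -9/8 · min R -1 so -17/16
7 of 15 · RRBBBBR · max L -9/8 · min R -17/16 so -35/32
8 of 15 · RRBBBBRB · max L -35/32 · min R -17/16 so -69/64
9 of 15 · RRBBBBRBR · max L -35/32 · min R -69/64 so -139/128
10 of 15 · RRBBBBRBRB · max L -139/128 · min R -69/64 so -277/256
11 of 15 · RRBBBBRBRBR · max L -139/128 · min R -277/256 so -555/512
12 of 15 · RRBBBBRBRBRR · max L -139/128 · min R -555/512 so -1111/1024
13 of 15 · RRBBBBRBRBRRR · max L -139/128 · min R -1111/1024 so -2223/2048
14 of 15 · RRBBBBRBRBRRRB · max L -2223/2048 · min R -1111/1024 so -4445/4096
15 of 15 · RRBBBBRBRBRRRBR · max L -2223/2048 · min R -4445/4096 so -8891/8192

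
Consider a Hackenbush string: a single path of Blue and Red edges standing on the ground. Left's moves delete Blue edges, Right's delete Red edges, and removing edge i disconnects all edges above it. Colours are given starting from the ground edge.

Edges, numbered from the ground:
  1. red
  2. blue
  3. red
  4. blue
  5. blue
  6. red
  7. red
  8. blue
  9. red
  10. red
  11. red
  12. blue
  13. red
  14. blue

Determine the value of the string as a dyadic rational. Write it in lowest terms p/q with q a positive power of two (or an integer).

-4981/8192

val_1 [r]  L=[(no moves)]  R=[0]  → -1
val_2 [rb]  L=[-1]  R=[0]  → -1/2
val_3 [rbr]  L=[-1]  R=[-1/2, 0]  → -3/4
val_4 [rbrb]  L=[-1, -3/4]  R=[-1/2, 0]  → -5/8
val_5 [rbrbb]  L=[-1, -3/4, -5/8]  R=[-1/2, 0]  → -9/16
val_6 [rbrbbr]  L=[-1, -3/4, -5/8]  R=[-9/16, -1/2, 0]  → -19/32
val_7 [rbrbbrr]  L=[-1, -3/4, -5/8]  R=[-19/32, -9/16, -1/2, 0]  → -39/64
val_8 [rbrbbrrb]  L=[-1, -3/4, -5/8, -39/64]  R=[-19/32, -9/16, -1/2, 0]  → -77/128
val_9 [rbrbbrrbr]  L=[-1, -3/4, -5/8, -39/64]  R=[-77/128, -19/32, -9/16, -1/2, 0]  → -155/256
val_10 [rbrbbrrbrr]  L=[-1, -3/4, -5/8, -39/64]  R=[-155/256, -77/128, -19/32, -9/16, -1/2, 0]  → -311/512
val_11 [rbrbbrrbrrr]  L=[-1, -3/4, -5/8, -39/64]  R=[-311/512, -155/256, -77/128, -19/32, -9/16, -1/2, 0]  → -623/1024
val_12 [rbrbbrrbrrrb]  L=[-1, -3/4, -5/8, -39/64, -623/1024]  R=[-311/512, -155/256, -77/128, -19/32, -9/16, -1/2, 0]  → -1245/2048
val_13 [rbrbbrrbrrrbr]  L=[-1, -3/4, -5/8, -39/64, -623/1024]  R=[-1245/2048, -311/512, -155/256, -77/128, -19/32, -9/16, -1/2, 0]  → -2491/4096
val_14 [rbrbbrrbrrrbrb]  L=[-1, -3/4, -5/8, -39/64, -623/1024, -2491/4096]  R=[-1245/2048, -311/512, -155/256, -77/128, -19/32, -9/16, -1/2, 0]  → -4981/8192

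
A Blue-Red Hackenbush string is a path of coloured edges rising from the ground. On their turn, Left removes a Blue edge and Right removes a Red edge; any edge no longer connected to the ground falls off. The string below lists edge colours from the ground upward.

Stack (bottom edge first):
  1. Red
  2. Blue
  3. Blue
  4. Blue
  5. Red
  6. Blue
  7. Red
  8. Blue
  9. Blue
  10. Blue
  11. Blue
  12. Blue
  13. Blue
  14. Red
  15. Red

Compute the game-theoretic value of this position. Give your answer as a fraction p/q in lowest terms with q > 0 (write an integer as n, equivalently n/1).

-2567/16384

Recurse on prefixes of the 15-edge string Red Blue Blue Blue Red Blue Red Blue Blue Blue Blue Blue Blue Red Red:
edge 1 of 15 (Red): { · | 0 } = -1
edge 2 of 15 (Blue): { -1 | 0 } = -1/2
edge 3 of 15 (Blue): { -1,-1/2 | 0 } = -1/4
edge 4 of 15 (Blue): { -1,-1/2,-1/4 | 0 } = -1/8
edge 5 of 15 (Red): { -1,-1/2,-1/4 | -1/8,0 } = -3/16
edge 6 of 15 (Blue): { -1,-1/2,-1/4,-3/16 | -1/8,0 } = -5/32
edge 7 of 15 (Red): { -1,-1/2,-1/4,-3/16 | -5/32,-1/8,0 } = -11/64
edge 8 of 15 (Blue): { -1,-1/2,-1/4,-3/16,-11/64 | -5/32,-1/8,0 } = -21/128
edge 9 of 15 (Blue): { -1,-1/2,-1/4,-3/16,-11/64,-21/128 | -5/32,-1/8,0 } = -41/256
edge 10 of 15 (Blue): { -1,-1/2,-1/4,-3/16,-11/64,-21/128,-41/256 | -5/32,-1/8,0 } = -81/512
edge 11 of 15 (Blue): { -1,-1/2,-1/4,-3/16,-11/64,-21/128,-41/256,-81/512 | -5/32,-1/8,0 } = -161/1024
edge 12 of 15 (Blue): { -1,-1/2,-1/4,-3/16,-11/64,-21/128,-41/256,-81/512,-161/1024 | -5/32,-1/8,0 } = -321/2048
edge 13 of 15 (Blue): { -1,-1/2,-1/4,-3/16,-11/64,-21/128,-41/256,-81/512,-161/1024,-321/2048 | -5/32,-1/8,0 } = -641/4096
edge 14 of 15 (Red): { -1,-1/2,-1/4,-3/16,-11/64,-21/128,-41/256,-81/512,-161/1024,-321/2048 | -641/4096,-5/32,-1/8,0 } = -1283/8192
edge 15 of 15 (Red): { -1,-1/2,-1/4,-3/16,-11/64,-21/128,-41/256,-81/512,-161/1024,-321/2048 | -1283/8192,-641/4096,-5/32,-1/8,0 } = -2567/16384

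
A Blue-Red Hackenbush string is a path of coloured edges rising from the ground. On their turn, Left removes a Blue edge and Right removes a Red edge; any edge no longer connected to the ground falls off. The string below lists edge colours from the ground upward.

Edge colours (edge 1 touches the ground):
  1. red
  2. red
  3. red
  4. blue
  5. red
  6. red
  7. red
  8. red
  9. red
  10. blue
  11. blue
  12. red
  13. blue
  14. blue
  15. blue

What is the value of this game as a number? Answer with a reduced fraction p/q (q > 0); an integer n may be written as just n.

-12177/4096

step 1: add red to get r; options L={ ∅ } R={ 0 } so -1
step 2: add red to get rr; options L={ ∅ } R={ -1 0 } so -2
step 3: add red to get rrr; options L={ ∅ } R={ -2 -1 0 } so -3
step 4: add blue to get rrrb; options L={ -3 } R={ -2 -1 0 } so -5/2
step 5: add red to get rrrbr; options L={ -3 } R={ -5/2 -2 -1 0 } so -11/4
step 6: add red to get rrrbrr; options L={ -3 } R={ -11/4 -5/2 -2 -1 0 } so -23/8
step 7: add red to get rrrbrrr; options L={ -3 } R={ -23/8 -11/4 -5/2 -2 -1 0 } so -47/16
step 8: add red to get rrrbrrrr; options L={ -3 } R={ -47/16 -23/8 -11/4 -5/2 -2 -1 0 } so -95/32
step 9: add red to get rrrbrrrrr; options L={ -3 } R={ -95/32 -47/16 -23/8 -11/4 -5/2 -2 -1 0 } so -191/64
step 10: add blue to get rrrbrrrrrb; options L={ -3 -191/64 } R={ -95/32 -47/16 -23/8 -11/4 -5/2 -2 -1 0 } so -381/128
step 11: add blue to get rrrbrrrrrbb; options L={ -3 -191/64 -381/128 } R={ -95/32 -47/16 -23/8 -11/4 -5/2 -2 -1 0 } so -761/256
step 12: add red to get rrrbrrrrrbbr; options L={ -3 -191/64 -381/128 } R={ -761/256 -95/32 -47/16 -23/8 -11/4 -5/2 -2 -1 0 } so -1523/512
step 13: add blue to get rrrbrrrrrbbrb; options L={ -3 -191/64 -381/128 -1523/512 } R={ -761/256 -95/32 -47/16 -23/8 -11/4 -5/2 -2 -1 0 } so -3045/1024
step 14: add blue to get rrrbrrrrrbbrbb; options L={ -3 -191/64 -381/128 -1523/512 -3045/1024 } R={ -761/256 -95/32 -47/16 -23/8 -11/4 -5/2 -2 -1 0 } so -6089/2048
step 15: add blue to get rrrbrrrrrbbrbbb; options L={ -3 -191/64 -381/128 -1523/512 -3045/1024 -6089/2048 } R={ -761/256 -95/32 -47/16 -23/8 -11/4 -5/2 -2 -1 0 } so -12177/4096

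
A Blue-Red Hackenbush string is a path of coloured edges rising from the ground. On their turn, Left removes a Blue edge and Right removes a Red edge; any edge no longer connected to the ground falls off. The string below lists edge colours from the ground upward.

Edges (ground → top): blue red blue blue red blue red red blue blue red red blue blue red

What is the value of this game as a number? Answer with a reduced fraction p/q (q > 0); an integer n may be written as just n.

13517/16384

Recurse on prefixes of the 15-edge string blue red blue blue red blue red red blue blue red red blue blue red:
b: Left { 0 }, Right {  } gives simplest 1
br: Left { 0 }, Right { 1 } gives simplest 1/2
brb: Left { 0; 1/2 }, Right { 1 } gives simplest 3/4
brbb: Left { 0; 1/2; 3/4 }, Right { 1 } gives simplest 7/8
brbbr: Left { 0; 1/2; 3/4 }, Right { 7/8; 1 } gives simplest 13/16
brbbrb: Left { 0; 1/2; 3/4; 13/16 }, Right { 7/8; 1 } gives simplest 27/32
brbbrbr: Left { 0; 1/2; 3/4; 13/16 }, Right { 27/32; 7/8; 1 } gives simplest 53/64
brbbrbrr: Left { 0; 1/2; 3/4; 13/16 }, Right { 53/64; 27/32; 7/8; 1 } gives simplest 105/128
brbbrbrrb: Left { 0; 1/2; 3/4; 13/16; 105/128 }, Right { 53/64; 27/32; 7/8; 1 } gives simplest 211/256
brbbrbrrbb: Left { 0; 1/2; 3/4; 13/16; 105/128; 211/256 }, Right { 53/64; 27/32; 7/8; 1 } gives simplest 423/512
brbbrbrrbbr: Left { 0; 1/2; 3/4; 13/16; 105/128; 211/256 }, Right { 423/512; 53/64; 27/32; 7/8; 1 } gives simplest 845/1024
brbbrbrrbbrr: Left { 0; 1/2; 3/4; 13/16; 105/128; 211/256 }, Right { 845/1024; 423/512; 53/64; 27/32; 7/8; 1 } gives simplest 1689/2048
brbbrbrrbbrrb: Left { 0; 1/2; 3/4; 13/16; 105/128; 211/256; 1689/2048 }, Right { 845/1024; 423/512; 53/64; 27/32; 7/8; 1 } gives simplest 3379/4096
brbbrbrrbbrrbb: Left { 0; 1/2; 3/4; 13/16; 105/128; 211/256; 1689/2048; 3379/4096 }, Right { 845/1024; 423/512; 53/64; 27/32; 7/8; 1 } gives simplest 6759/8192
brbbrbrrbbrrbbr: Left { 0; 1/2; 3/4; 13/16; 105/128; 211/256; 1689/2048; 3379/4096 }, Right { 6759/8192; 845/1024; 423/512; 53/64; 27/32; 7/8; 1 } gives simplest 13517/16384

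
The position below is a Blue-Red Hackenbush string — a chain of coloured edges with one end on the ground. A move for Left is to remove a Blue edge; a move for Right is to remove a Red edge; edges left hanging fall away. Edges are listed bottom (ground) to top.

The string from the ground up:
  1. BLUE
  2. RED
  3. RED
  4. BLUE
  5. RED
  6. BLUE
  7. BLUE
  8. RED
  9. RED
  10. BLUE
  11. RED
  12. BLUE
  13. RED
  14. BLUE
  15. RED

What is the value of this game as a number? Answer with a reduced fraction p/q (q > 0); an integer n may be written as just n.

5717/16384

B: Left { 0 }, Right { (no moves) } = simplest 1
BR: Left { 0 }, Right { 1 } = simplest 1/2
BRR: Left { 0 }, Right { 1/2,1 } = simplest 1/4
BRRB: Left { 0,1/4 }, Right { 1/2,1 } = simplest 3/8
BRRBR: Left { 0,1/4 }, Right { 3/8,1/2,1 } = simplest 5/16
BRRBRB: Left { 0,1/4,5/16 }, Right { 3/8,1/2,1 } = simplest 11/32
BRRBRBB: Left { 0,1/4,5/16,11/32 }, Right { 3/8,1/2,1 } = simplest 23/64
BRRBRBBR: Left { 0,1/4,5/16,11/32 }, Right { 23/64,3/8,1/2,1 } = simplest 45/128
BRRBRBBRR: Left { 0,1/4,5/16,11/32 }, Right { 45/128,23/64,3/8,1/2,1 } = simplest 89/256
BRRBRBBRRB: Left { 0,1/4,5/16,11/32,89/256 }, Right { 45/128,23/64,3/8,1/2,1 } = simplest 179/512
BRRBRBBRRBR: Left { 0,1/4,5/16,11/32,89/256 }, Right { 179/512,45/128,23/64,3/8,1/2,1 } = simplest 357/1024
BRRBRBBRRBRB: Left { 0,1/4,5/16,11/32,89/256,357/1024 }, Right { 179/512,45/128,23/64,3/8,1/2,1 } = simplest 715/2048
BRRBRBBRRBRBR: Left { 0,1/4,5/16,11/32,89/256,357/1024 }, Right { 715/2048,179/512,45/128,23/64,3/8,1/2,1 } = simplest 1429/4096
BRRBRBBRRBRBRB: Left { 0,1/4,5/16,11/32,89/256,357/1024,1429/4096 }, Right { 715/2048,179/512,45/128,23/64,3/8,1/2,1 } = simplest 2859/8192
BRRBRBBRRBRBRBR: Left { 0,1/4,5/16,11/32,89/256,357/1024,1429/4096 }, Right { 2859/8192,715/2048,179/512,45/128,23/64,3/8,1/2,1 } = simplest 5717/16384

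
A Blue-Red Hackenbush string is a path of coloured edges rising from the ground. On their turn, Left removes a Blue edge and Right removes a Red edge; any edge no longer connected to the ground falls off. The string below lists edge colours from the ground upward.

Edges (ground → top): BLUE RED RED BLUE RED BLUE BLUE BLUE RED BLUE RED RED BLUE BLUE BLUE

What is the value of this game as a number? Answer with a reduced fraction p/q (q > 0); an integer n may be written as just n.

step 1: add BLUE to get B; options L={ 0 } R={ · } — 1
step 2: add RED to get BR; options L={ 0 } R={ 1 } — 1/2
step 3: add RED to get BRR; options L={ 0 } R={ 1/2, 1 } — 1/4
step 4: add BLUE to get BRRB; options L={ 0, 1/4 } R={ 1/2, 1 } — 3/8
step 5: add RED to get BRRBR; options L={ 0, 1/4 } R={ 3/8, 1/2, 1 } — 5/16
step 6: add BLUE to get BRRBRB; options L={ 0, 1/4, 5/16 } R={ 3/8, 1/2, 1 } — 11/32
step 7: add BLUE to get BRRBRBB; options L={ 0, 1/4, 5/16, 11/32 } R={ 3/8, 1/2, 1 } — 23/64
step 8: add BLUE to get BRRBRBBB; options L={ 0, 1/4, 5/16, 11/32, 23/64 } R={ 3/8, 1/2, 1 } — 47/128
step 9: add RED to get BRRBRBBBR; options L={ 0, 1/4, 5/16, 11/32, 23/64 } R={ 47/128, 3/8, 1/2, 1 } — 93/256
step 10: add BLUE to get BRRBRBBBRB; options L={ 0, 1/4, 5/16, 11/32, 23/64, 93/256 } R={ 47/128, 3/8, 1/2, 1 } — 187/512
step 11: add RED to get BRRBRBBBRBR; options L={ 0, 1/4, 5/16, 11/32, 23/64, 93/256 } R={ 187/512, 47/128, 3/8, 1/2, 1 } — 373/1024
step 12: add RED to get BRRBRBBBRBRR; options L={ 0, 1/4, 5/16, 11/32, 23/64, 93/256 } R={ 373/1024, 187/512, 47/128, 3/8, 1/2, 1 } — 745/2048
step 13: add BLUE to get BRRBRBBBRBRRB; options L={ 0, 1/4, 5/16, 11/32, 23/64, 93/256, 745/2048 } R={ 373/1024, 187/512, 47/128, 3/8, 1/2, 1 } — 1491/4096
step 14: add BLUE to get BRRBRBBBRBRRBB; options L={ 0, 1/4, 5/16, 11/32, 23/64, 93/256, 745/2048, 1491/4096 } R={ 373/1024, 187/512, 47/128, 3/8, 1/2, 1 } — 2983/8192
step 15: add BLUE to get BRRBRBBBRBRRBBB; options L={ 0, 1/4, 5/16, 11/32, 23/64, 93/256, 745/2048, 1491/4096, 2983/8192 } R={ 373/1024, 187/512, 47/128, 3/8, 1/2, 1 } — 5967/16384

5967/16384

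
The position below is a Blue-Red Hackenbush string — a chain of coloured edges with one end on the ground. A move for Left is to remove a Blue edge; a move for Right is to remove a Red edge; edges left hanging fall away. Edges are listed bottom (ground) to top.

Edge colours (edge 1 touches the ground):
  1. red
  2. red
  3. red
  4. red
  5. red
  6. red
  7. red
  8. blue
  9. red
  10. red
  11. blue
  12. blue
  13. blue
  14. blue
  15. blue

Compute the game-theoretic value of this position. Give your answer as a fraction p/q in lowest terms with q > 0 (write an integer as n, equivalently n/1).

-1729/256

Recurse on prefixes of the 15-edge string red red red red red red red blue red red blue blue blue blue blue:
g_1 [r]  L=[—]  R=[0]  => -1
g_2 [rr]  L=[—]  R=[-1, 0]  => -2
g_3 [rrr]  L=[—]  R=[-2, -1, 0]  => -3
g_4 [rrrr]  L=[—]  R=[-3, -2, -1, 0]  => -4
g_5 [rrrrr]  L=[—]  R=[-4, -3, -2, -1, 0]  => -5
g_6 [rrrrrr]  L=[—]  R=[-5, -4, -3, -2, -1, 0]  => -6
g_7 [rrrrrrr]  L=[—]  R=[-6, -5, -4, -3, -2, -1, 0]  => -7
g_8 [rrrrrrrb]  L=[-7]  R=[-6, -5, -4, -3, -2, -1, 0]  => -13/2
g_9 [rrrrrrrbr]  L=[-7]  R=[-13/2, -6, -5, -4, -3, -2, -1, 0]  => -27/4
g_10 [rrrrrrrbrr]  L=[-7]  R=[-27/4, -13/2, -6, -5, -4, -3, -2, -1, 0]  => -55/8
g_11 [rrrrrrrbrrb]  L=[-7, -55/8]  R=[-27/4, -13/2, -6, -5, -4, -3, -2, -1, 0]  => -109/16
g_12 [rrrrrrrbrrbb]  L=[-7, -55/8, -109/16]  R=[-27/4, -13/2, -6, -5, -4, -3, -2, -1, 0]  => -217/32
g_13 [rrrrrrrbrrbbb]  L=[-7, -55/8, -109/16, -217/32]  R=[-27/4, -13/2, -6, -5, -4, -3, -2, -1, 0]  => -433/64
g_14 [rrrrrrrbrrbbbb]  L=[-7, -55/8, -109/16, -217/32, -433/64]  R=[-27/4, -13/2, -6, -5, -4, -3, -2, -1, 0]  => -865/128
g_15 [rrrrrrrbrrbbbbb]  L=[-7, -55/8, -109/16, -217/32, -433/64, -865/128]  R=[-27/4, -13/2, -6, -5, -4, -3, -2, -1, 0]  => -1729/256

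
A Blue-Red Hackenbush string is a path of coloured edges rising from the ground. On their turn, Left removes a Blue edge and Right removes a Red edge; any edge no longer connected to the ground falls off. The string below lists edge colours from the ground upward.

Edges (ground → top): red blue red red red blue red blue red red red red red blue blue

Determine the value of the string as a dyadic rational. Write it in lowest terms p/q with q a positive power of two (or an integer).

-15097/16384

Recurse on prefixes of the 15-edge string red blue red red red blue red blue red red red red red blue blue:
edge 1 of 15 (red): { ∅ | 0 } so -1
edge 2 of 15 (blue): { -1 | 0 } so -1/2
edge 3 of 15 (red): { -1 | -1/2; 0 } so -3/4
edge 4 of 15 (red): { -1 | -3/4; -1/2; 0 } so -7/8
edge 5 of 15 (red): { -1 | -7/8; -3/4; -1/2; 0 } so -15/16
edge 6 of 15 (blue): { -1; -15/16 | -7/8; -3/4; -1/2; 0 } so -29/32
edge 7 of 15 (red): { -1; -15/16 | -29/32; -7/8; -3/4; -1/2; 0 } so -59/64
edge 8 of 15 (blue): { -1; -15/16; -59/64 | -29/32; -7/8; -3/4; -1/2; 0 } so -117/128
edge 9 of 15 (red): { -1; -15/16; -59/64 | -117/128; -29/32; -7/8; -3/4; -1/2; 0 } so -235/256
edge 10 of 15 (red): { -1; -15/16; -59/64 | -235/256; -117/128; -29/32; -7/8; -3/4; -1/2; 0 } so -471/512
edge 11 of 15 (red): { -1; -15/16; -59/64 | -471/512; -235/256; -117/128; -29/32; -7/8; -3/4; -1/2; 0 } so -943/1024
edge 12 of 15 (red): { -1; -15/16; -59/64 | -943/1024; -471/512; -235/256; -117/128; -29/32; -7/8; -3/4; -1/2; 0 } so -1887/2048
edge 13 of 15 (red): { -1; -15/16; -59/64 | -1887/2048; -943/1024; -471/512; -235/256; -117/128; -29/32; -7/8; -3/4; -1/2; 0 } so -3775/4096
edge 14 of 15 (blue): { -1; -15/16; -59/64; -3775/4096 | -1887/2048; -943/1024; -471/512; -235/256; -117/128; -29/32; -7/8; -3/4; -1/2; 0 } so -7549/8192
edge 15 of 15 (blue): { -1; -15/16; -59/64; -3775/4096; -7549/8192 | -1887/2048; -943/1024; -471/512; -235/256; -117/128; -29/32; -7/8; -3/4; -1/2; 0 } so -15097/16384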